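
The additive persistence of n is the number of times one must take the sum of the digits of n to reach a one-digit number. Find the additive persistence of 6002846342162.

2

6002846342162 → 44 → 8 (2 steps)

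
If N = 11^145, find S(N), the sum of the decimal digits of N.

11^145 = 10044754989265449822872719757899513342103894362171156885283365731081063200594776099186160122154293016588905573546278596942736287674638310598590861285451
Sum of its 152 digits: 704.

704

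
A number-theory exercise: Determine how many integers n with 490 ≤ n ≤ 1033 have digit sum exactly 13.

The integers in [490, 1033] that have digit sum exactly 13: 490, 508, 517, 526, 535, 544, …, 931, 940.
36 qualify.

36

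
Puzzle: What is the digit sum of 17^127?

17^127 = 1849324039132269838857813641362834929307348126285998933608458551352454843869502160366132449748787432695987077039664612181399115898708880371971190911115999473
Sum of its 157 digits: 755.

755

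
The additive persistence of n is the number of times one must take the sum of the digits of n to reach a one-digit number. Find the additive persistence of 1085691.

2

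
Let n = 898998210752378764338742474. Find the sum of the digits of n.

8+9+8+9+9+8+2+1+0+7+5+2+3+7+8+7+6+4+3+3+8+7+4+2+4+7+4 = 145

145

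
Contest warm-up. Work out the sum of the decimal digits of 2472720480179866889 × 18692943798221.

2472720480179866889 × 18692943798221 = 46222424964712295913317855004469
Sum of its 32 digits: 136.

136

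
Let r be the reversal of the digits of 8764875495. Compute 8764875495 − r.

Reverse of 8764875495 is 5945784678.
8764875495 − 5945784678 = 2819090817

2819090817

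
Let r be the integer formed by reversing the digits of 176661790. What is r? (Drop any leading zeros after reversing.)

97166671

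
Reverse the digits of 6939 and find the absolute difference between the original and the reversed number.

Reverse of 6939 is 9396.
|6939 − 9396| = 2457

2457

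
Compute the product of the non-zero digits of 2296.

2×2×9×6 = 216

216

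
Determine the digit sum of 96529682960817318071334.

108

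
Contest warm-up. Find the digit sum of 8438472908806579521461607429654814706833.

8+4+3+8+4+7+2+9+0+8+8+0+6+5+7+9+5+2+1+4+6+1+6+0+7+4+2+9+6+5+4+8+1+4+7+0+6+8+3+3 = 190

190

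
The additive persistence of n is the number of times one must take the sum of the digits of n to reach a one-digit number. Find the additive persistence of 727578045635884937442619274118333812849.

3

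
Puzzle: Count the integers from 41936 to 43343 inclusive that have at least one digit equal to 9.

396

The integers in [41936, 43343] that have at least one digit equal to 9: 41936, 41937, 41938, 41939, 41940, 41941, …, 43329, 43339.
396 qualify.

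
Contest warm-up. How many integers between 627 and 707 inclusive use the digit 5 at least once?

17

The integers in [627, 707] that use the digit 5 at least once: 635, 645, 650, 651, 652, 653, …, 695, 705.
17 qualify.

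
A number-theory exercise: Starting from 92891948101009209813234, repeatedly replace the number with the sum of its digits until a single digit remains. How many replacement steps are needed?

3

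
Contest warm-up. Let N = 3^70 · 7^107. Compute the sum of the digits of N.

585

3^70 · 7^107 = 6667731635270812568350837563021480668859531891149988777710156185422354899508855745117542321963398057037894288953800174763007
Sum of its 124 digits: 585.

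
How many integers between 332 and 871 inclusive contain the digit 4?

The integers in [332, 871] that contain the digit 4: 334, 340, 341, 342, 343, 344, …, 854, 864.
189 qualify.

189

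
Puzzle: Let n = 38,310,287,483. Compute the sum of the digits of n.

47

3+8+3+1+0+2+8+7+4+8+3 = 47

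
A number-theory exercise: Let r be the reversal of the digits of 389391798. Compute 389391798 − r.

-507802185

Reverse of 389391798 is 897193983.
389391798 − 897193983 = -507802185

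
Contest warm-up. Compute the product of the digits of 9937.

1701

9×9×3×7 = 1701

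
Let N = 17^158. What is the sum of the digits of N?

17^158 = 257590343219444812334126125943869207082523159110732011996017454567504773416028744310294903357081950599846073333759720843950791588723965809522065732880579232013754128947519277816901623083739331809
Sum of its 195 digits: 847.

847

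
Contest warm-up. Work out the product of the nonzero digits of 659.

270

6×5×9 = 270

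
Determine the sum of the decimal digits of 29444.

23

2+9+4+4+4 = 23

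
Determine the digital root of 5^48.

1

The digital root of n equals n mod 9 (or 9 when 9 | n), so we need 5^48 mod 9.
5^48 ≡ 1 (mod 9), so the digital root is 1.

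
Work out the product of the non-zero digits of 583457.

16800

5×8×3×4×5×7 = 16800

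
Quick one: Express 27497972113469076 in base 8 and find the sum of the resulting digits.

27497972113469076 in base 8 is 1415424121367367224.
Digit sum: 1+4+1+5+4+2+4+1+2+1+3+6+7+3+6+7+2+2+4 = 65.

65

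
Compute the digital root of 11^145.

2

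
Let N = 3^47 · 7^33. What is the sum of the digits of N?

243

3^47 · 7^33 = 205557956823567580427345380196884273279827709107309
Sum of its 51 digits: 243.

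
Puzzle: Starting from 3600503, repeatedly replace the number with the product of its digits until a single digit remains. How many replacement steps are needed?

1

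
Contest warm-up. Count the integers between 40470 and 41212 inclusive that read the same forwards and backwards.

7

The integers in [40470, 41212] that read the same forwards and backwards: 40504, 40604, 40704, 40804, 40904, 41014, 41114.
7 qualify.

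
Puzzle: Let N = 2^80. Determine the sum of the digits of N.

112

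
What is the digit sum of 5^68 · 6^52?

180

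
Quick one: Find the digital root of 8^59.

The digital root of n equals n mod 9 (or 9 when 9 | n), so we need 8^59 mod 9.
8^59 ≡ 8 (mod 9), so the digital root is 8.

8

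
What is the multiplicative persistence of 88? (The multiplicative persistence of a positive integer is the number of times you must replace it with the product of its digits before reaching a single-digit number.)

88 → 64 → 24 → 8 (3 steps)

3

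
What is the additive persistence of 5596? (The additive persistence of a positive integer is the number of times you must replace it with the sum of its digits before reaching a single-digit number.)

2

5596 → 25 → 7 (2 steps)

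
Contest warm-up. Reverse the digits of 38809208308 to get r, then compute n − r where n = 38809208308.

Reverse of 38809208308 is 80380290883.
38809208308 − 80380290883 = -41571082575

-41571082575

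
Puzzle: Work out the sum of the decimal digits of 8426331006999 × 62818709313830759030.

111

8426331006999 × 62818709313830759030 = 529331238110789000055520412450970
Sum of its 33 digits: 111.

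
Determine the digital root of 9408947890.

9+4+0+8+9+4+7+8+9+0 = 58
5+8 = 13
1+3 = 4
(Equivalently, 9408947890 mod 9 = 4.)

4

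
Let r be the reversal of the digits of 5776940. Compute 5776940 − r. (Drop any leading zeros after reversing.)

Reverse of 5776940 is 496775.
5776940 − 496775 = 5280165

5280165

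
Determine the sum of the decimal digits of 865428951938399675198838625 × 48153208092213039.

865428951938399675198838625 × 48153208092213039 = 41673180411715596443806892514756838881831375
Sum of its 44 digits: 204.

204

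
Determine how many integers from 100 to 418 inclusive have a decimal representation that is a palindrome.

The integers in [100, 418] that have a decimal representation that is a palindrome: 101, 111, 121, 131, 141, 151, …, 404, 414.
32 qualify.

32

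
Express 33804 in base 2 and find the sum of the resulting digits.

4

33804 in base 2 is 1000010000001100.
Digit sum: 1+0+0+0+0+1+0+0+0+0+0+0+1+1+0+0 = 4.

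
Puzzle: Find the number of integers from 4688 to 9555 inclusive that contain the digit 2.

1333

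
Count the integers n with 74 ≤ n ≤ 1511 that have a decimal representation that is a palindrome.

The integers in [74, 1511] that have a decimal representation that is a palindrome: 77, 88, 99, 101, 111, 121, …, 1331, 1441.
98 qualify.

98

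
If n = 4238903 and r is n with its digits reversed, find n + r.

7337227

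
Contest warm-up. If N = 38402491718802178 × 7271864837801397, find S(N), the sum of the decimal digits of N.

162

38402491718802178 × 7271864837801397 = 279257729213916891613187895042666
Sum of its 33 digits: 162.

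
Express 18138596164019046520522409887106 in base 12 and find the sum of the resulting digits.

153

18138596164019046520522409887106 in base 12 is B005B5A841631BB339713A2643942.
Digit sum: 11+0+0+5+11+5+10+8+4+1+6+3+1+11+11+3+3+9+7+1+3+10+2+6+4+3+9+4+2 = 153.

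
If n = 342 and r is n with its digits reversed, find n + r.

585

Reverse of 342 is 243.
342 + 243 = 585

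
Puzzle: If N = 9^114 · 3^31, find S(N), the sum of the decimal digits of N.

576

9^114 · 3^31 = 3753228214182907784653374243320855184083908971830286725773330259610973961003693770407047767160959457088914969594820284759067
Sum of its 124 digits: 576.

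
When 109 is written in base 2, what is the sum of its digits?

109 in base 2 is 1101101.
Digit sum: 1+1+0+1+1+0+1 = 5.

5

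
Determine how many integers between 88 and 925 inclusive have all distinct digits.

607

The integers in [88, 925] that have all distinct digits: 89, 90, 91, 92, 93, 94, …, 924, 925.
607 qualify.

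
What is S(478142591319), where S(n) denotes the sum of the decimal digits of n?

54

4+7+8+1+4+2+5+9+1+3+1+9 = 54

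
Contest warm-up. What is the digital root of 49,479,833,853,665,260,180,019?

8

4+9+4+7+9+8+3+3+8+5+3+6+6+5+2+6+0+1+8+0+0+1+9 = 107
1+0+7 = 8
(Equivalently, 49,479,833,853,665,260,180,019 mod 9 = 8.)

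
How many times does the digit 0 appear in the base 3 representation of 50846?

50846 in base 3 is 2120202012.
The digit 0 appears 3 times.

3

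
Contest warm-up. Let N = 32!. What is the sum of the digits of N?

32! = 263130836933693530167218012160000000
Sum of its 36 digits: 108.

108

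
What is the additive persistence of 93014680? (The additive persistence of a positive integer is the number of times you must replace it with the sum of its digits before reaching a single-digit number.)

93014680 → 31 → 4 (2 steps)

2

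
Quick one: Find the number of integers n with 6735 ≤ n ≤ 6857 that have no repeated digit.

72

The integers in [6735, 6857] that have no repeated digit: 6735, 6738, 6739, 6740, 6741, 6742, …, 6854, 6857.
72 qualify.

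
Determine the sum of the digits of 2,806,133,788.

2+8+0+6+1+3+3+7+8+8 = 46

46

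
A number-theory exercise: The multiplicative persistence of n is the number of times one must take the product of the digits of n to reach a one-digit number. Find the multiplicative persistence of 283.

283 → 48 → 32 → 6 (3 steps)

3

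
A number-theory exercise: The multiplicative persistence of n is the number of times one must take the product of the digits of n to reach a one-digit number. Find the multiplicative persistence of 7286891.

3

7286891 → 48384 → 3072 → 0 (3 steps)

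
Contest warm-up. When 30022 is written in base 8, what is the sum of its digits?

20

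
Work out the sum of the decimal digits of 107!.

594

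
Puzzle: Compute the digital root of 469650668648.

5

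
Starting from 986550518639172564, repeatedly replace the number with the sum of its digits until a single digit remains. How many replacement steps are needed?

986550518639172564 → 90 → 9 (2 steps)

2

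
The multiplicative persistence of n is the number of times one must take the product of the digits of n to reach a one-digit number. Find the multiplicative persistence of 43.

2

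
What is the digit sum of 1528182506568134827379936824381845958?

1+5+2+8+1+8+2+5+0+6+5+6+8+1+3+4+8+2+7+3+7+9+9+3+6+8+2+4+3+8+1+8+4+5+9+5+8 = 184

184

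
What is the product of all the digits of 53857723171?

5×3×8×5×7×7×2×3×1×7×1 = 1234800

1234800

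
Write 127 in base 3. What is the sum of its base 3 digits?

5

127 in base 3 is 11201.
Digit sum: 1+1+2+0+1 = 5.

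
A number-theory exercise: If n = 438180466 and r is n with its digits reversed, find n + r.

Reverse of 438180466 is 664081834.
438180466 + 664081834 = 1102262300

1102262300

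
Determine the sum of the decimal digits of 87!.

87! = 2107757298379527717213600518699389595229783738061356212322972511214654115727593174080683423236414793504734471782400000000000000000000
Sum of its 133 digits: 495.

495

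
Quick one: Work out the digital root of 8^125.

8

The digital root of n equals n mod 9 (or 9 when 9 | n), so we need 8^125 mod 9.
8^125 ≡ 8 (mod 9), so the digital root is 8.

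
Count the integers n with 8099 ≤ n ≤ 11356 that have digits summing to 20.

The integers in [8099, 11356] that have digits summing to 20: 8129, 8138, 8147, 8156, 8165, 8174, …, 11288, 11297.
186 qualify.

186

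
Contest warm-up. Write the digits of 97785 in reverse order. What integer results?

58779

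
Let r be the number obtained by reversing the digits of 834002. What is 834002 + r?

Reverse of 834002 is 200438.
834002 + 200438 = 1034440

1034440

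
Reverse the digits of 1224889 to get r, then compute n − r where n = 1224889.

Reverse of 1224889 is 9884221.
1224889 − 9884221 = -8659332

-8659332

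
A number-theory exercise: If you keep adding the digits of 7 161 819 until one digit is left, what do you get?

6

7+1+6+1+8+1+9 = 33
3+3 = 6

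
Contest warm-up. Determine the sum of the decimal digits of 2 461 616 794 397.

2+4+6+1+6+1+6+7+9+4+3+9+7 = 65

65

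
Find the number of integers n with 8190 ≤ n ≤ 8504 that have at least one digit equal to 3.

140

The integers in [8190, 8504] that have at least one digit equal to 3: 8193, 8203, 8213, 8223, 8230, 8231, …, 8493, 8503.
140 qualify.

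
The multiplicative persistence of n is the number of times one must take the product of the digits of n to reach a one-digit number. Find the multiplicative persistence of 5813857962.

2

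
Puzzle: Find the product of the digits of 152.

1×5×2 = 10

10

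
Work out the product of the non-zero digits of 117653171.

1×1×7×6×5×3×1×7×1 = 4410

4410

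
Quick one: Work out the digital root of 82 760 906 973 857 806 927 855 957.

4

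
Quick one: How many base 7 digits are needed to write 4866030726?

4866030726 in base 7 is 231404402334, which has 12 digits.

12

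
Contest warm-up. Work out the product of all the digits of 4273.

4×2×7×3 = 168

168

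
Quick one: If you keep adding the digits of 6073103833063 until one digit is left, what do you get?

7

6+0+7+3+1+0+3+8+3+3+0+6+3 = 43
4+3 = 7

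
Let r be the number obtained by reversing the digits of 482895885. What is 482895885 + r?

Reverse of 482895885 is 588598284.
482895885 + 588598284 = 1071494169

1071494169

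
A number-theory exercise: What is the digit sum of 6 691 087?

37

6+6+9+1+0+8+7 = 37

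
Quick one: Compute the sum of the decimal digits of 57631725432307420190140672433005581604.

5+7+6+3+1+7+2+5+4+3+2+3+0+7+4+2+0+1+9+0+1+4+0+6+7+2+4+3+3+0+0+5+5+8+1+6+0+4 = 130

130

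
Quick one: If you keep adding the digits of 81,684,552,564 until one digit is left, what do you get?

8+1+6+8+4+5+5+2+5+6+4 = 54
5+4 = 9

9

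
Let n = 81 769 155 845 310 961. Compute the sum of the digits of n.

79

8+1+7+6+9+1+5+5+8+4+5+3+1+0+9+6+1 = 79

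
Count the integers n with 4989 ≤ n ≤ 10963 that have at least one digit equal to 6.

The integers in [4989, 10963] that have at least one digit equal to 6: 4996, 5006, 5016, 5026, 5036, 5046, …, 10962, 10963.
2347 qualify.

2347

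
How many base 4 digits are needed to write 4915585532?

4915585532 in base 4 is 10210333132013330, which has 17 digits.

17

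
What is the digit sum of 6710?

6+7+1+0 = 14

14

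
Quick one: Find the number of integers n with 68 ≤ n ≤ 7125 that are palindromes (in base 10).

The integers in [68, 7125] that are palindromes (in base 10): 77, 88, 99, 101, 111, 121, …, 7007, 7117.
155 qualify.

155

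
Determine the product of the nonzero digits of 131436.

216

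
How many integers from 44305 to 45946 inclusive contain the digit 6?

471

The integers in [44305, 45946] that contain the digit 6: 44306, 44316, 44326, 44336, 44346, 44356, …, 45936, 45946.
471 qualify.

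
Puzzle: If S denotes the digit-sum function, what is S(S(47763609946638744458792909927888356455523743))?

First digit sum: 240.
2+4+0 = 6.

6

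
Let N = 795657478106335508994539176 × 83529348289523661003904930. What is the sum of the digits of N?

226

795657478106335508994539176 × 83529348289523661003904930 = 66460750607908145702042583546116431962581381864537680
Sum of its 53 digits: 226.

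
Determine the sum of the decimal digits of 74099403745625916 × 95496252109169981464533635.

180

74099403745625916 × 95496252109169981464533635 = 7076215341231466905509807456115818109684660
Sum of its 43 digits: 180.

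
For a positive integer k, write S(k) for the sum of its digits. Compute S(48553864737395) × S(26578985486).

5236

S(48553864737395) = 4+8+5+5+3+8+6+4+7+3+7+3+9+5 = 77.
S(26578985486) = 2+6+5+7+8+9+8+5+4+8+6 = 68.
77 · 68 = 5236.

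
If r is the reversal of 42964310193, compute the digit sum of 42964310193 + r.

48

Reversal of 42964310193 is 39101346924; 42964310193 + 39101346924 = 82065657117.
Digit sum of 82065657117: 8+2+0+6+5+6+5+7+1+1+7 = 48.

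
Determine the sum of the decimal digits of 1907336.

1+9+0+7+3+3+6 = 29

29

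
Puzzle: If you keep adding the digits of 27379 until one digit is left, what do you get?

2+7+3+7+9 = 28
2+8 = 10
1+0 = 1
(Equivalently, 27379 mod 9 = 1.)

1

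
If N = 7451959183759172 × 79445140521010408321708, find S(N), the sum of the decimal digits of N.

7451959183759172 × 79445140521010408321708 = 592021944510581442951148062550971705776
Sum of its 39 digits: 161.

161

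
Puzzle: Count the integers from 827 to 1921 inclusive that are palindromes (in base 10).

27

The integers in [827, 1921] that are palindromes (in base 10): 828, 838, 848, 858, 868, 878, …, 1771, 1881.
27 qualify.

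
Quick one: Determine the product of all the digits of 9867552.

151200

9×8×6×7×5×5×2 = 151200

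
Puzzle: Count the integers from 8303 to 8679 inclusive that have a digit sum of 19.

The integers in [8303, 8679] that have a digit sum of 19: 8308, 8317, 8326, 8335, 8344, 8353, …, 8641, 8650.
30 qualify.

30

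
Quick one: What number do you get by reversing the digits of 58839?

93885

Reversing 58839 gives 93885.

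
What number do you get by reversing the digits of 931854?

458139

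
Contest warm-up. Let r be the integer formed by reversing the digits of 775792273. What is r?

Reversing 775792273 gives 372297577.

372297577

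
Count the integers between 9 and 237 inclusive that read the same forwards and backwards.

24

The integers in [9, 237] that read the same forwards and backwards: 9, 11, 22, 33, 44, 55, …, 222, 232.
24 qualify.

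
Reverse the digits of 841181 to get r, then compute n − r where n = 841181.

Reverse of 841181 is 181148.
841181 − 181148 = 660033

660033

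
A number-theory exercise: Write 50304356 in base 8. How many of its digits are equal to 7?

50304356 in base 8 is 277712544.
The digit 7 appears 3 times.

3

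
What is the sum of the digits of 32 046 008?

23

3+2+0+4+6+0+0+8 = 23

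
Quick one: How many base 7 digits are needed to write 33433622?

9

33433622 in base 7 is 554116055, which has 9 digits.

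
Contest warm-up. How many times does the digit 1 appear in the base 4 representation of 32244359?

2

32244359 in base 4 is 1323000022013.
The digit 1 appears 2 times.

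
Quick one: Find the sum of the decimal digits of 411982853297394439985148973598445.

180

4+1+1+9+8+2+8+5+3+2+9+7+3+9+4+4+3+9+9+8+5+1+4+8+9+7+3+5+9+8+4+4+5 = 180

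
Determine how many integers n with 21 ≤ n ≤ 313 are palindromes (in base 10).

30

The integers in [21, 313] that are palindromes (in base 10): 22, 33, 44, 55, 66, 77, …, 303, 313.
30 qualify.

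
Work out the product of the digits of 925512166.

32400

9×2×5×5×1×2×1×6×6 = 32400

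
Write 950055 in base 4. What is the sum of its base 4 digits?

950055 in base 4 is 3213330213.
Digit sum: 3+2+1+3+3+3+0+2+1+3 = 21.

21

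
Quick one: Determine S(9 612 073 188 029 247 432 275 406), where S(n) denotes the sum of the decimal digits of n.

9+6+1+2+0+7+3+1+8+8+0+2+9+2+4+7+4+3+2+2+7+5+4+0+6 = 102

102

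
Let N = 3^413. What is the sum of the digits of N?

891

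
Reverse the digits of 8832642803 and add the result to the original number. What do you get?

Reverse of 8832642803 is 3082462388.
8832642803 + 3082462388 = 11915105191

11915105191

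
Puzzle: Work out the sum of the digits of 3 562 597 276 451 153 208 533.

92

3+5+6+2+5+9+7+2+7+6+4+5+1+1+5+3+2+0+8+5+3+3 = 92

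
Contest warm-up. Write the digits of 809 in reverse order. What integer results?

Reversing 809 gives 908.

908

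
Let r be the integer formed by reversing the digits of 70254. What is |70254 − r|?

25047

Reverse of 70254 is 45207.
|70254 − 45207| = 25047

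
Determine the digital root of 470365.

7

4+7+0+3+6+5 = 25
2+5 = 7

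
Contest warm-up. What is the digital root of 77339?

7+7+3+3+9 = 29
2+9 = 11
1+1 = 2

2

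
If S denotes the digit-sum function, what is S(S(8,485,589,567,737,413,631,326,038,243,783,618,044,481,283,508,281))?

6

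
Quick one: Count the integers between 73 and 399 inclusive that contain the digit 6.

60

The integers in [73, 399] that contain the digit 6: 76, 86, 96, 106, 116, 126, …, 386, 396.
60 qualify.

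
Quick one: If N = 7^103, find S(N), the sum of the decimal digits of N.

331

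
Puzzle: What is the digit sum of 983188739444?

68

9+8+3+1+8+8+7+3+9+4+4+4 = 68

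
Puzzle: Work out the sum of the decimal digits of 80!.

450

80! = 71569457046263802294811533723186532165584657342365752577109445058227039255480148842668944867280814080000000000000000000
Sum of its 119 digits: 450.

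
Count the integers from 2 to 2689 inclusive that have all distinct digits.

The integers in [2, 2689] that have all distinct digits: 2, 3, 4, 5, 6, 7, …, 2687, 2689.
1570 qualify.

1570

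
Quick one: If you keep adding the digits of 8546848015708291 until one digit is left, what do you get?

4

8+5+4+6+8+4+8+0+1+5+7+0+8+2+9+1 = 76
7+6 = 13
1+3 = 4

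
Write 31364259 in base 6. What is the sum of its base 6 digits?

31364259 in base 6 is 3040124523.
Digit sum: 3+0+4+0+1+2+4+5+2+3 = 24.

24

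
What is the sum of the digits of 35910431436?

39

3+5+9+1+0+4+3+1+4+3+6 = 39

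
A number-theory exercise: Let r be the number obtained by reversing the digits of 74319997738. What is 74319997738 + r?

Reverse of 74319997738 is 83779991347.
74319997738 + 83779991347 = 158099989085

158099989085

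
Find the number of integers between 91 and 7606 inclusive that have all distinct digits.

The integers in [91, 7606] that have all distinct digits: 91, 92, 93, 94, 95, 96, …, 7604, 7605.
4021 qualify.

4021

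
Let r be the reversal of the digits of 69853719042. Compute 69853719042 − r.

45761983146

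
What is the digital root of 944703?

9+4+4+7+0+3 = 27
2+7 = 9

9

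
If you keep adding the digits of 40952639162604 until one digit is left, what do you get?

4+0+9+5+2+6+3+9+1+6+2+6+0+4 = 57
5+7 = 12
1+2 = 3
(Equivalently, 40952639162604 mod 9 = 3.)

3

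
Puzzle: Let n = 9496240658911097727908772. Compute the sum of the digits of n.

9+4+9+6+2+4+0+6+5+8+9+1+1+0+9+7+7+2+7+9+0+8+7+7+2 = 129

129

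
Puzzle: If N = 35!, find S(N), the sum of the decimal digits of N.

144

35! = 10333147966386144929666651337523200000000
Sum of its 41 digits: 144.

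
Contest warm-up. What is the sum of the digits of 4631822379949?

67

4+6+3+1+8+2+2+3+7+9+9+4+9 = 67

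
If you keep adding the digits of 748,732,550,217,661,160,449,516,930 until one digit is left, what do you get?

4

7+4+8+7+3+2+5+5+0+2+1+7+6+6+1+1+6+0+4+4+9+5+1+6+9+3+0 = 112
1+1+2 = 4
(Equivalently, 748,732,550,217,661,160,449,516,930 mod 9 = 4.)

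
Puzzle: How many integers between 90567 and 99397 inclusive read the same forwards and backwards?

The integers in [90567, 99397] that read the same forwards and backwards: 90609, 90709, 90809, 90909, 91019, 91119, …, 99199, 99299.
87 qualify.

87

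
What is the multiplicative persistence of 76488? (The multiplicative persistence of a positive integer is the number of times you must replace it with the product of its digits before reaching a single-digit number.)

76488 → 10752 → 0 (2 steps)

2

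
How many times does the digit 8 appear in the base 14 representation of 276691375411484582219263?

276691375411484582219263 in base 14 is 34425CC68B437B21C1755.
The digit 8 appears 1 time.

1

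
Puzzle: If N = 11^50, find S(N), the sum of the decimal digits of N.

11^50 = 11739085287969531650666649599035831993898213898723001
Sum of its 53 digits: 265.

265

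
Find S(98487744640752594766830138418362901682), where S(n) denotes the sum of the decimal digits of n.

185

9+8+4+8+7+7+4+4+6+4+0+7+5+2+5+9+4+7+6+6+8+3+0+1+3+8+4+1+8+3+6+2+9+0+1+6+8+2 = 185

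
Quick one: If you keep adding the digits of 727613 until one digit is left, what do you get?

7+2+7+6+1+3 = 26
2+6 = 8

8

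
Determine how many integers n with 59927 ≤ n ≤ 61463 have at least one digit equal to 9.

426

The integers in [59927, 61463] that have at least one digit equal to 9: 59927, 59928, 59929, 59930, 59931, 59932, …, 61449, 61459.
426 qualify.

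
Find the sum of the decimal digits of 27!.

27! = 10888869450418352160768000000
Sum of its 29 digits: 108.

108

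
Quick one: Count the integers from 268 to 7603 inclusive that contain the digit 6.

The integers in [268, 7603] that contain the digit 6: 268, 269, 276, 286, 296, 306, …, 7602, 7603.
2692 qualify.

2692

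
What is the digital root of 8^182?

The digital root of n equals n mod 9 (or 9 when 9 | n), so we need 8^182 mod 9.
8^182 ≡ 1 (mod 9), so the digital root is 1.

1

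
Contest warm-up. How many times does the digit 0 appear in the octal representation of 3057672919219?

1

3057672919219 in base 8 is 54375340414263.
The digit 0 appears 1 time.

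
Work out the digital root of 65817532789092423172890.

9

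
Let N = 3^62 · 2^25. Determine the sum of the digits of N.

3^62 · 2^25 = 12801701139722814475066982281393471488
Sum of its 38 digits: 162.

162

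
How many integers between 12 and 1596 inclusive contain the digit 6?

The integers in [12, 1596] that contain the digit 6: 16, 26, 36, 46, 56, 60, …, 1586, 1596.
384 qualify.

384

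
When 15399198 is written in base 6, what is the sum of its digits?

15399198 in base 6 is 1310020330.
Digit sum: 1+3+1+0+0+2+0+3+3+0 = 13.

13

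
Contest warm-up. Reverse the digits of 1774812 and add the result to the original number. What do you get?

3959583

Reverse of 1774812 is 2184771.
1774812 + 2184771 = 3959583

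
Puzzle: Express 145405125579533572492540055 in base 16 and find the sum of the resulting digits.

145405125579533572492540055 in base 16 is 7846BBA6F61D10D3C8B897.
Digit sum: 7+8+4+6+11+11+10+6+15+6+1+13+1+0+13+3+12+8+11+8+9+7 = 170.

170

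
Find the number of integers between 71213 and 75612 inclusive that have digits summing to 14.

The integers in [71213, 75612] that have digits summing to 14: 71213, 71222, 71231, 71240, 71303, 71312, …, 75110, 75200.
66 qualify.

66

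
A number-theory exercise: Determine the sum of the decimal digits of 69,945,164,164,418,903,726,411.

101

6+9+9+4+5+1+6+4+1+6+4+4+1+8+9+0+3+7+2+6+4+1+1 = 101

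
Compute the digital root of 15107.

5

1+5+1+0+7 = 14
1+4 = 5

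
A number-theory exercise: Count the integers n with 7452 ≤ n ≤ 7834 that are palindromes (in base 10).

3

The integers in [7452, 7834] that are palindromes (in base 10): 7557, 7667, 7777.
3 qualify.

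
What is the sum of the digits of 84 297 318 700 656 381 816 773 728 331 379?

153

8+4+2+9+7+3+1+8+7+0+0+6+5+6+3+8+1+8+1+6+7+7+3+7+2+8+3+3+1+3+7+9 = 153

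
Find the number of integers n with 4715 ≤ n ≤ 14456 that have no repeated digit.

3812

The integers in [4715, 14456] that have no repeated digit: 4715, 4716, 4718, 4719, 4720, 4721, …, 14397, 14398.
3812 qualify.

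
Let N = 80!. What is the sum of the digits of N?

450

80! = 71569457046263802294811533723186532165584657342365752577109445058227039255480148842668944867280814080000000000000000000
Sum of its 119 digits: 450.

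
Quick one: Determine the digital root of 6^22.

9

The digital root of n equals n mod 9 (or 9 when 9 | n), so we need 6^22 mod 9.
6^22 ≡ 0 (mod 9), so the digital root is 9.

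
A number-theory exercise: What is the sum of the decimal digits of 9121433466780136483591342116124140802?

9+1+2+1+4+3+3+4+6+6+7+8+0+1+3+6+4+8+3+5+9+1+3+4+2+1+1+6+1+2+4+1+4+0+8+0+2 = 133

133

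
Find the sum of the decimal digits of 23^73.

455

23^73 = 2547604628744583547284809128481175587973357256283672041453674699319823195380234452211296692484212183
Sum of its 100 digits: 455.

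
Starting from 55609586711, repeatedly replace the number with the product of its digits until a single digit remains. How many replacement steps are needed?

55609586711 → 0 (1 step)

1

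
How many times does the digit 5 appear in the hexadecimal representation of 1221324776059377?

1221324776059377 in base 16 is 456C9D56EB1F1.
The digit 5 appears 2 times.

2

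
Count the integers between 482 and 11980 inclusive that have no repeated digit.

The integers in [482, 11980] that have no repeated digit: 482, 483, 485, 486, 487, 489, …, 10986, 10987.
5246 qualify.

5246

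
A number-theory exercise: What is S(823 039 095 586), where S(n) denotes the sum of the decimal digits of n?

58

8+2+3+0+3+9+0+9+5+5+8+6 = 58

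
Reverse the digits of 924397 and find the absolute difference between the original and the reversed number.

Reverse of 924397 is 793429.
|924397 − 793429| = 130968

130968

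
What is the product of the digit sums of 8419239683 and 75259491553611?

3339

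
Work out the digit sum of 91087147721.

47

9+1+0+8+7+1+4+7+7+2+1 = 47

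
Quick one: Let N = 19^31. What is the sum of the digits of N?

19^31 = 4378865740046709085864680868712732574619
Sum of its 40 digits: 199.

199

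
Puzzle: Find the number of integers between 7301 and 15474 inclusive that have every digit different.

2841

The integers in [7301, 15474] that have every digit different: 7301, 7302, 7304, 7305, 7306, 7308, …, 15472, 15473.
2841 qualify.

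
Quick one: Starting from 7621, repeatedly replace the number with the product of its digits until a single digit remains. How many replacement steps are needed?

7621 → 84 → 32 → 6 (3 steps)

3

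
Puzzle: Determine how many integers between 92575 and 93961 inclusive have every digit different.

The integers in [92575, 93961] that have every digit different: 92576, 92578, 92580, 92581, 92583, 92584, …, 93875, 93876.
470 qualify.

470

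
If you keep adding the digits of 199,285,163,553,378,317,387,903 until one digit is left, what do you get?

8

1+9+9+2+8+5+1+6+3+5+5+3+3+7+8+3+1+7+3+8+7+9+0+3 = 116
1+1+6 = 8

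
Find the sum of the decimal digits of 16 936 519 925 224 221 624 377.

98

1+6+9+3+6+5+1+9+9+2+5+2+2+4+2+2+1+6+2+4+3+7+7 = 98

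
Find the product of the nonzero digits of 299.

162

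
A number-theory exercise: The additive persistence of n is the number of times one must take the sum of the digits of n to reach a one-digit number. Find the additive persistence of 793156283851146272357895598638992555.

3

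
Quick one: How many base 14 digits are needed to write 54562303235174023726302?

20

54562303235174023726302 in base 14 is 91B61565A6C47250D55C, which has 20 digits.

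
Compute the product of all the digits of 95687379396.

462944160

9×5×6×8×7×3×7×9×3×9×6 = 462944160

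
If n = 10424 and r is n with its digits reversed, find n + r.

Reverse of 10424 is 42401.
10424 + 42401 = 52825

52825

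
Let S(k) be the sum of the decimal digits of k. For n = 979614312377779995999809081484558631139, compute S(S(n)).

First digit sum: 215.
2+1+5 = 8.

8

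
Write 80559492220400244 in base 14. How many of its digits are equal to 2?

3

80559492220400244 in base 14 is 736D52328C07B92.
The digit 2 appears 3 times.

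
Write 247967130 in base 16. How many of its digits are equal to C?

1

247967130 in base 16 is EC7AD9A.
The digit C appears 1 time.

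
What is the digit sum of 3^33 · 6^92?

351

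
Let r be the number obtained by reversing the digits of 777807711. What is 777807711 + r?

895516488

Reverse of 777807711 is 117708777.
777807711 + 117708777 = 895516488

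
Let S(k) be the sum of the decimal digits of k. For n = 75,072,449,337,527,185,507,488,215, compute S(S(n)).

11

First digit sum: 119.
1+1+9 = 11.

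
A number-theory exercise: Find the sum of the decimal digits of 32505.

15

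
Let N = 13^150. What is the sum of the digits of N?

13^150 = 123453340530815451470995619872246159541747502936439120273982209794502470089921473302254057771904849444203707893266144028784240903003373883225650848840283895455448640249
Sum of its 168 digits: 721.

721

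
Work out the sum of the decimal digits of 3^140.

306

3^140 = 6265787482177970379256224194341930332206694446810665274859598050801
Sum of its 67 digits: 306.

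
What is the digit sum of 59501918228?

50

5+9+5+0+1+9+1+8+2+2+8 = 50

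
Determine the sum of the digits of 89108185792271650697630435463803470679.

179

8+9+1+0+8+1+8+5+7+9+2+2+7+1+6+5+0+6+9+7+6+3+0+4+3+5+4+6+3+8+0+3+4+7+0+6+7+9 = 179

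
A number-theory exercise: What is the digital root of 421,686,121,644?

9

4+2+1+6+8+6+1+2+1+6+4+4 = 45
4+5 = 9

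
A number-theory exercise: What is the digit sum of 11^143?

11^143 = 83014504043516114238617518660326556546313176546869065167631121744471596699130380985009587786399115839577732012779161958204432129542465376847858357731
Sum of its 149 digits: 671.

671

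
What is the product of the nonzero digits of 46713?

504

4×6×7×1×3 = 504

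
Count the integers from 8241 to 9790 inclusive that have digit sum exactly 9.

1

The integers in [8241, 9790] that have digit sum exactly 9: 9000.
1 qualifies.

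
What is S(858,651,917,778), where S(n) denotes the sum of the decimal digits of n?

72

8+5+8+6+5+1+9+1+7+7+7+8 = 72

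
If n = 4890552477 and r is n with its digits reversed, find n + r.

Reverse of 4890552477 is 7742550984.
4890552477 + 7742550984 = 12633103461

12633103461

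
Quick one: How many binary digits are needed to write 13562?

13562 in base 2 is 11010011111010, which has 14 digits.

14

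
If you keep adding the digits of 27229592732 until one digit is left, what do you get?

5

2+7+2+2+9+5+9+2+7+3+2 = 50
5+0 = 5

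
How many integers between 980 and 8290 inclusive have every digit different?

3698

The integers in [980, 8290] that have every digit different: 980, 981, 982, 983, 984, 985, …, 8279, 8290.
3698 qualify.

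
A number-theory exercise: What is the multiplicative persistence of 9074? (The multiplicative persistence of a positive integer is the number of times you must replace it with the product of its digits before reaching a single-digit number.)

1

9074 → 0 (1 step)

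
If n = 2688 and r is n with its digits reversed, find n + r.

Reverse of 2688 is 8862.
2688 + 8862 = 11550

11550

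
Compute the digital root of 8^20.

1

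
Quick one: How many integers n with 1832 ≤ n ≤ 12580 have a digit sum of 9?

The integers in [1832, 12580] that have a digit sum of 9: 2007, 2016, 2025, 2034, 2043, 2052, …, 12501, 12510.
228 qualify.

228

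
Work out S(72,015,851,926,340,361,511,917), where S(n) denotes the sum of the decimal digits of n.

7+2+0+1+5+8+5+1+9+2+6+3+4+0+3+6+1+5+1+1+9+1+7 = 87

87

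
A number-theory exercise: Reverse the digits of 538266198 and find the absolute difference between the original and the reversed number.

Reverse of 538266198 is 891662835.
|538266198 − 891662835| = 353396637

353396637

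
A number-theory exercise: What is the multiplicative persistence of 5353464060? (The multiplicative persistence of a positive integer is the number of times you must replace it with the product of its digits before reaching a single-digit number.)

1

5353464060 → 0 (1 step)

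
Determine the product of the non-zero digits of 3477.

588

3×4×7×7 = 588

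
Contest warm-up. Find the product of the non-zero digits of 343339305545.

3×4×3×3×3×9×3×5×5×4×5 = 4374000

4374000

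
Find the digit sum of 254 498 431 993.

2+5+4+4+9+8+4+3+1+9+9+3 = 61

61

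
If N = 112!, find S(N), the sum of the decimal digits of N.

765

112! = 197450685722107402353682037275992488341277868034975337796656295094902858969771811440894224355027779366597957338237853638272334919686385621811850780464277094400000000000000000000000000
Sum of its 183 digits: 765.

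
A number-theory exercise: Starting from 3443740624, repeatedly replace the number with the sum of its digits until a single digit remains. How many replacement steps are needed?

3443740624 → 37 → 10 → 1 (3 steps)

3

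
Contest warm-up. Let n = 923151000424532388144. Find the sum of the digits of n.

9+2+3+1+5+1+0+0+0+4+2+4+5+3+2+3+8+8+1+4+4 = 69

69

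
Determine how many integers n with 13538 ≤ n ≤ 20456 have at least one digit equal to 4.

The integers in [13538, 20456] that have at least one digit equal to 4: 13540, 13541, 13542, 13543, 13544, 13545, …, 20455, 20456.
2579 qualify.

2579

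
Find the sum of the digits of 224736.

24

2+2+4+7+3+6 = 24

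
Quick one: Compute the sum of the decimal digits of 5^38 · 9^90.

531

5^38 · 9^90 = 27713157777131124872281262549446387038342364176931440569751999917555490298776217248669490800239145755767822265625
Sum of its 113 digits: 531.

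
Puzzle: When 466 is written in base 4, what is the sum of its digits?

7

466 in base 4 is 13102.
Digit sum: 1+3+1+0+2 = 7.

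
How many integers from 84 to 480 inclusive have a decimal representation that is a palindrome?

40

The integers in [84, 480] that have a decimal representation that is a palindrome: 88, 99, 101, 111, 121, 131, …, 464, 474.
40 qualify.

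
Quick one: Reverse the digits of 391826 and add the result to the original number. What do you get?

1020019

Reverse of 391826 is 628193.
391826 + 628193 = 1020019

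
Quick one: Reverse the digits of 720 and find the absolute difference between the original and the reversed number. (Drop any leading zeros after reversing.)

693

Reverse of 720 is 27.
|720 − 27| = 693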